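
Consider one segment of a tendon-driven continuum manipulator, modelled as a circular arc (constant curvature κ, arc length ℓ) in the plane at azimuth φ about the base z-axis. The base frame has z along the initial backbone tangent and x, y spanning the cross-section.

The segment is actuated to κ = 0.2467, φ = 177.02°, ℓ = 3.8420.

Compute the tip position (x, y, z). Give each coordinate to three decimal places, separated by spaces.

θ = κ·ℓ = 0.2467 × 3.8420 = 0.94782 rad
ρ = (1 − cos θ)/κ = (1 − 0.58345)/0.2467 = 1.68847
z = sin θ / κ = 0.81215/0.2467 = 3.29204
x = ρ cos φ = 1.68847 × cos(177.02°) = -1.68619
y = ρ sin φ = 1.68847 × sin(177.02°) = 0.08778

-1.686 0.088 3.292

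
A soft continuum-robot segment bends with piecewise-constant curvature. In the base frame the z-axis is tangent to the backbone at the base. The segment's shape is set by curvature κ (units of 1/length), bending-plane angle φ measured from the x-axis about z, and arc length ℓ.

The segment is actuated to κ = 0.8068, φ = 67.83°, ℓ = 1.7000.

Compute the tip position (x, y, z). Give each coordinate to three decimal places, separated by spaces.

θ = κ·ℓ = 0.8068 × 1.7000 = 1.37156 rad
ρ = (1 − cos θ)/κ = (1 − 0.19792)/0.8068 = 0.99415
z = sin θ / κ = 0.98022/0.8068 = 1.21495
x = ρ cos φ = 0.99415 × cos(67.83°) = 0.37515
y = ρ sin φ = 0.99415 × sin(67.83°) = 0.92065

0.375 0.921 1.215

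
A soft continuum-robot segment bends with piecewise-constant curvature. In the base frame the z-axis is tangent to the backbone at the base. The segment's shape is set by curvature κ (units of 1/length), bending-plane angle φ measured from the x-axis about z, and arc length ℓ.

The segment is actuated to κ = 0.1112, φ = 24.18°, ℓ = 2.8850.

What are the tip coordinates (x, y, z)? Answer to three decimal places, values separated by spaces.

θ = κ·ℓ = 0.1112 × 2.8850 = 0.32081 rad
ρ = (1 − cos θ)/κ = (1 − 0.94898)/0.1112 = 0.45882
z = sin θ / κ = 0.31534/0.1112 = 2.83577
x = ρ cos φ = 0.45882 × cos(24.18°) = 0.41856
y = ρ sin φ = 0.45882 × sin(24.18°) = 0.18793

0.419 0.188 2.836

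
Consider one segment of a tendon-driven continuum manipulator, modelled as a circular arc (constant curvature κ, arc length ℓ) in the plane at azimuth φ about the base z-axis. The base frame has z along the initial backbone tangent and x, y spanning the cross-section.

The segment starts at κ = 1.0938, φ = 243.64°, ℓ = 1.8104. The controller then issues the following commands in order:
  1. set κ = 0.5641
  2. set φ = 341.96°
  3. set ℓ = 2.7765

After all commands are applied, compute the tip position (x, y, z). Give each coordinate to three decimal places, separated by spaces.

1.678 -0.546 1.773

initial: κ=1.0938, φ=243.64°, ℓ=1.8104
cmd 1: set κ=0.5641 → (κ,φ,ℓ)=(0.5641,243.64°,1.8104) → tip=(-0.3760,-0.7588,1.5117)
cmd 2: set φ=341.96° → (κ,φ,ℓ)=(0.5641,341.96°,1.8104) → tip=(0.8052,-0.2622,1.5117)
cmd 3: set ℓ=2.7765 → (κ,φ,ℓ)=(0.5641,341.96°,2.7765) → tip=(1.6779,-0.5465,1.7727)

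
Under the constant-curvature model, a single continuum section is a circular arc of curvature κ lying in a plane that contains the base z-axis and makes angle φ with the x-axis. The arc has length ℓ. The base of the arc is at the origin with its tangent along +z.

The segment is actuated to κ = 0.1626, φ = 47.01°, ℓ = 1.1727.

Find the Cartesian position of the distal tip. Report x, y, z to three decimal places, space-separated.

θ = κ·ℓ = 0.1626 × 1.1727 = 0.19068 rad
ρ = (1 − cos θ)/κ = (1 − 0.98188)/0.1626 = 0.11147
z = sin θ / κ = 0.18953/0.1626 = 1.16561
x = ρ cos φ = 0.11147 × cos(47.01°) = 0.07601
y = ρ sin φ = 0.11147 × sin(47.01°) = 0.08154

0.076 0.082 1.166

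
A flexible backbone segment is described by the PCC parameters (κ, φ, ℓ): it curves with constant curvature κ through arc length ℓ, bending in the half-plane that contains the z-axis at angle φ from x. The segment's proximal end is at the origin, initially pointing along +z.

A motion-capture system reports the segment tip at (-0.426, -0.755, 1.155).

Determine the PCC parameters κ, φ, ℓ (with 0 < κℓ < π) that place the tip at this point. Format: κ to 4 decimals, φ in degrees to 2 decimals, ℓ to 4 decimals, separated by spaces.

0.8313 240.57 1.5490

ρ = √(x²+y²) = √(-0.426² + -0.755²) = 0.86689
φ = atan2(y, x) mod 360° = atan2(-0.755, -0.426) = 240.5666°
|p|² = ρ² + z² = 0.86689² + 1.155² = 2.08553
κ = 2ρ / |p|² = 2×0.86689 / 2.08553 = 0.83134
θ = 2·atan2(ρ, z) = 2·atan2(0.86689, 1.155) = 1.28771 rad
ℓ = θ/κ = 1.28771/0.83134 = 1.54896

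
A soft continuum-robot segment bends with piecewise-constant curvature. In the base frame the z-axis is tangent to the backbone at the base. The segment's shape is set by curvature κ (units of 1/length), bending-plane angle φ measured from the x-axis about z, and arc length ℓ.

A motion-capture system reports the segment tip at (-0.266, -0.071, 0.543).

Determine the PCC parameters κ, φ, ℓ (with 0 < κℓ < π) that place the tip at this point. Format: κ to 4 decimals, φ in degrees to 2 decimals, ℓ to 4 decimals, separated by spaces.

1.4856 194.94 0.6317

ρ = √(x²+y²) = √(-0.266² + -0.071²) = 0.27531
φ = atan2(y, x) mod 360° = atan2(-0.071, -0.266) = 194.9448°
|p|² = ρ² + z² = 0.27531² + 0.543² = 0.37065
κ = 2ρ / |p|² = 2×0.27531 / 0.37065 = 1.48558
θ = 2·atan2(ρ, z) = 2·atan2(0.27531, 0.543) = 0.93850 rad
ℓ = θ/κ = 0.93850/1.48558 = 0.63174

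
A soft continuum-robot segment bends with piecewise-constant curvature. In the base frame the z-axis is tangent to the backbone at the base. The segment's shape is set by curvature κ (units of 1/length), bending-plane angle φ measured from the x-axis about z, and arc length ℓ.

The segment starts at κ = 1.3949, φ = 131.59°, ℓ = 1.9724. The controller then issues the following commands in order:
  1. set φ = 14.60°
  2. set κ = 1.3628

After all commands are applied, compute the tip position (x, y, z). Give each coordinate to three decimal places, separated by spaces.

1.348 0.351 0.322

initial: κ=1.3949, φ=131.59°, ℓ=1.9724
cmd 1: set φ=14.60° → (κ,φ,ℓ)=(1.3949,14.60°,1.9724) → tip=(1.3353,0.3478,0.2727)
cmd 2: set κ=1.3628 → (κ,φ,ℓ)=(1.3628,14.60°,1.9724) → tip=(1.3484,0.3512,0.3216)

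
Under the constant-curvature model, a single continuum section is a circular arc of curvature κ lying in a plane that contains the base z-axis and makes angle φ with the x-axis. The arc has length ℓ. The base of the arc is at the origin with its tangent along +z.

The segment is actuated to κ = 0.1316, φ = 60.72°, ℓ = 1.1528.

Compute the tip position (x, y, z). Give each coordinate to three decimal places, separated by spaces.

0.043 0.076 1.148

θ = κ·ℓ = 0.1316 × 1.1528 = 0.15171 rad
ρ = (1 − cos θ)/κ = (1 − 0.98851)/0.1316 = 0.08728
z = sin θ / κ = 0.15113/0.1316 = 1.14838
x = ρ cos φ = 0.08728 × cos(60.72°) = 0.04269
y = ρ sin φ = 0.08728 × sin(60.72°) = 0.07613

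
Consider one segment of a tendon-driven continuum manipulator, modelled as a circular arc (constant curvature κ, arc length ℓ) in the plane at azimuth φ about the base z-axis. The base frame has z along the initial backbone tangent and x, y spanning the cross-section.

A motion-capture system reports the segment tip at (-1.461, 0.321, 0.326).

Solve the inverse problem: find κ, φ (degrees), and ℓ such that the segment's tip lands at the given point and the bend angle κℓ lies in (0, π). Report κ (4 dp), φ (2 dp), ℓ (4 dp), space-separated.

ρ = √(x²+y²) = √(-1.461² + 0.321²) = 1.49585
φ = atan2(y, x) mod 360° = atan2(0.321, -1.461) = 167.6083°
|p|² = ρ² + z² = 1.49585² + 0.326² = 2.34384
κ = 2ρ / |p|² = 2×1.49585 / 2.34384 = 1.27641
θ = 2·atan2(ρ, z) = 2·atan2(1.49585, 0.326) = 2.71243 rad
ℓ = θ/κ = 2.71243/1.27641 = 2.12505

1.2764 167.61 2.1250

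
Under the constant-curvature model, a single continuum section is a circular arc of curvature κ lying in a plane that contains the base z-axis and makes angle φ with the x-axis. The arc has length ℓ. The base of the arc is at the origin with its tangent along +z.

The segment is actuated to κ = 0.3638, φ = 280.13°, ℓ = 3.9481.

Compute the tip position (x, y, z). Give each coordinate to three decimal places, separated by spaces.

0.419 -2.343 2.724

θ = κ·ℓ = 0.3638 × 3.9481 = 1.43632 rad
ρ = (1 − cos θ)/κ = (1 − 0.13407)/0.3638 = 2.38023
z = sin θ / κ = 0.99097/0.3638 = 2.72395
x = ρ cos φ = 2.38023 × cos(280.13°) = 0.41864
y = ρ sin φ = 2.38023 × sin(280.13°) = -2.34312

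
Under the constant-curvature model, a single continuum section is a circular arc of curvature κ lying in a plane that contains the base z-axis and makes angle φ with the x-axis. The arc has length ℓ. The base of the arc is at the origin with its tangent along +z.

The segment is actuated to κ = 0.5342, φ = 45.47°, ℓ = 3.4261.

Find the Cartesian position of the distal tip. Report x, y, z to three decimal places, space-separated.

1.650 1.677 1.809

θ = κ·ℓ = 0.5342 × 3.4261 = 1.83022 rad
ρ = (1 − cos θ)/κ = (1 − -0.25653)/0.5342 = 2.35216
z = sin θ / κ = 0.96654/0.5342 = 1.80932
x = ρ cos φ = 2.35216 × cos(45.47°) = 1.64953
y = ρ sin φ = 2.35216 × sin(45.47°) = 1.67682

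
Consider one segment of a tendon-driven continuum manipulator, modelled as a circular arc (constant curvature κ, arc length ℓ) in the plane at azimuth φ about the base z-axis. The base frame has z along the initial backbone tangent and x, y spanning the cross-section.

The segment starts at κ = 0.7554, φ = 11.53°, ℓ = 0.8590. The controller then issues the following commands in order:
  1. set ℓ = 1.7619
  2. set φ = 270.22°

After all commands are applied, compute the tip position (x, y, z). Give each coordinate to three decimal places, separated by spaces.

0.004 -1.009 1.286

initial: κ=0.7554, φ=11.53°, ℓ=0.8590
cmd 1: set ℓ=1.7619 → (κ,φ,ℓ)=(0.7554,11.53°,1.7619) → tip=(0.9889,0.2017,1.2859)
cmd 2: set φ=270.22° → (κ,φ,ℓ)=(0.7554,270.22°,1.7619) → tip=(0.0039,-1.0093,1.2859)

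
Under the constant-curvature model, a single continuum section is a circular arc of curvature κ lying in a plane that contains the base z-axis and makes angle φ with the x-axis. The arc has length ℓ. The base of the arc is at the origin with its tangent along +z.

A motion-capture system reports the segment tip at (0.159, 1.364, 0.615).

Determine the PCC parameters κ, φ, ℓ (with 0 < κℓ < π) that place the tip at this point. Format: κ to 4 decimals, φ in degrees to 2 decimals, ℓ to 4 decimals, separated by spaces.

ρ = √(x²+y²) = √(0.159² + 1.364²) = 1.37324
φ = atan2(y, x) mod 360° = atan2(1.364, 0.159) = 83.3511°
|p|² = ρ² + z² = 1.37324² + 0.615² = 2.26400
κ = 2ρ / |p|² = 2×1.37324 / 2.26400 = 1.21310
θ = 2·atan2(ρ, z) = 2·atan2(1.37324, 0.615) = 2.29947 rad
ℓ = θ/κ = 2.29947/1.21310 = 1.89552

1.2131 83.35 1.8955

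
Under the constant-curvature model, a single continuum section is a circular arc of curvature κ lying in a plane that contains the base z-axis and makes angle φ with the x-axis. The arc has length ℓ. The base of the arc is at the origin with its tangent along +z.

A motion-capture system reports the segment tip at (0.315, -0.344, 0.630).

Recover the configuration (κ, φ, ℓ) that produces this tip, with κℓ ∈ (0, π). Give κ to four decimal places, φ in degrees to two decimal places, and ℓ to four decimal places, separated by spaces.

ρ = √(x²+y²) = √(0.315² + -0.344²) = 0.46643
φ = atan2(y, x) mod 360° = atan2(-0.344, 0.315) = 312.4803°
|p|² = ρ² + z² = 0.46643² + 0.630² = 0.61446
κ = 2ρ / |p|² = 2×0.46643 / 0.61446 = 1.51819
θ = 2·atan2(ρ, z) = 2·atan2(0.46643, 0.630) = 1.27462 rad
ℓ = θ/κ = 1.27462/1.51819 = 0.83957

1.5182 312.48 0.8396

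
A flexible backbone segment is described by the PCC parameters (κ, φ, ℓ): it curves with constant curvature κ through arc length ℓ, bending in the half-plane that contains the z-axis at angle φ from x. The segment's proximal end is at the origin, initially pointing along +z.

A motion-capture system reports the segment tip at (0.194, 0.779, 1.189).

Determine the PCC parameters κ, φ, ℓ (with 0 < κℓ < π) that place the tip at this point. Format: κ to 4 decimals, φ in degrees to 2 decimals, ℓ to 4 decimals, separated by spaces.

ρ = √(x²+y²) = √(0.194² + 0.779²) = 0.80279
φ = atan2(y, x) mod 360° = atan2(0.779, 0.194) = 76.0157°
|p|² = ρ² + z² = 0.80279² + 1.189² = 2.05820
κ = 2ρ / |p|² = 2×0.80279 / 2.05820 = 0.78009
θ = 2·atan2(ρ, z) = 2·atan2(0.80279, 1.189) = 1.18775 rad
ℓ = θ/κ = 1.18775/0.78009 = 1.52258

0.7801 76.02 1.5226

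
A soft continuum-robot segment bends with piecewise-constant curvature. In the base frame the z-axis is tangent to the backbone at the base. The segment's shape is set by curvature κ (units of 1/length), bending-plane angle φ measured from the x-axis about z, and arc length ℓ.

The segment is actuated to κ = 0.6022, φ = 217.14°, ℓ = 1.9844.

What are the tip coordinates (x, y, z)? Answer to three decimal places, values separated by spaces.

-0.838 -0.635 1.545

θ = κ·ℓ = 0.6022 × 1.9844 = 1.19501 rad
ρ = (1 − cos θ)/κ = (1 − 0.36701)/0.6022 = 1.05113
z = sin θ / κ = 0.93022/0.6022 = 1.54470
x = ρ cos φ = 1.05113 × cos(217.14°) = -0.83792
y = ρ sin φ = 1.05113 × sin(217.14°) = -0.63464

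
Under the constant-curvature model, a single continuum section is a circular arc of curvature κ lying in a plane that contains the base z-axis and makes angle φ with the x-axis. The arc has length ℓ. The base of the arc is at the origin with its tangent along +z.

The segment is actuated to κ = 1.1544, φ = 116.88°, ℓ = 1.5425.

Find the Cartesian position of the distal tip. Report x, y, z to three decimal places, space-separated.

θ = κ·ℓ = 1.1544 × 1.5425 = 1.78066 rad
ρ = (1 − cos θ)/κ = (1 − -0.20833)/1.1544 = 1.04672
z = sin θ / κ = 0.97806/1.1544 = 0.84724
x = ρ cos φ = 1.04672 × cos(116.88°) = -0.47324
y = ρ sin φ = 1.04672 × sin(116.88°) = 0.93362

-0.473 0.934 0.847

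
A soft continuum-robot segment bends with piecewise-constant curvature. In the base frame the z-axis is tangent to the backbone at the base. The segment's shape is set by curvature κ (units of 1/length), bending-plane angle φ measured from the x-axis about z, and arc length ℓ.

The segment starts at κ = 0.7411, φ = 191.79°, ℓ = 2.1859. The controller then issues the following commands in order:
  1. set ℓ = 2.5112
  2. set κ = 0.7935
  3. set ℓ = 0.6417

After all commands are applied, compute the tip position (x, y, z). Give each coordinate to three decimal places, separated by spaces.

-0.157 -0.033 0.614

initial: κ=0.7411, φ=191.79°, ℓ=2.1859
cmd 1: set ℓ=2.5112 → (κ,φ,ℓ)=(0.7411,191.79°,2.5112) → tip=(-1.6989,-0.3546,1.2929)
cmd 2: set κ=0.7935 → (κ,φ,ℓ)=(0.7935,191.79°,2.5112) → tip=(-1.7388,-0.3629,1.1498)
cmd 3: set ℓ=0.6417 → (κ,φ,ℓ)=(0.7935,191.79°,0.6417) → tip=(-0.1565,-0.0327,0.6143)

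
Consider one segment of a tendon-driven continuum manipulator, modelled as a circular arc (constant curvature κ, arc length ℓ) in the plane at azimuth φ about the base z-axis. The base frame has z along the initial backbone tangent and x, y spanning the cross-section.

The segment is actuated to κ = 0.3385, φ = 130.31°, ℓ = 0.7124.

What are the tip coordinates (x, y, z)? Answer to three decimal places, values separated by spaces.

θ = κ·ℓ = 0.3385 × 0.7124 = 0.24115 rad
ρ = (1 − cos θ)/κ = (1 − 0.97106)/0.3385 = 0.08548
z = sin θ / κ = 0.23882/0.3385 = 0.70552
x = ρ cos φ = 0.08548 × cos(130.31°) = -0.05530
y = ρ sin φ = 0.08548 × sin(130.31°) = 0.06518

-0.055 0.065 0.706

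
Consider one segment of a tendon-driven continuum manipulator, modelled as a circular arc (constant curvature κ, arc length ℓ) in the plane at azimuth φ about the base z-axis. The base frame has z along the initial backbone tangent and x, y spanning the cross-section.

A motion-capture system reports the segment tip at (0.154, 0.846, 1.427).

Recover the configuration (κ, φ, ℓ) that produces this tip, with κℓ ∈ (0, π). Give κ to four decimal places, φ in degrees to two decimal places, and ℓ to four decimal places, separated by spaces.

0.6196 79.68 1.7506

ρ = √(x²+y²) = √(0.154² + 0.846²) = 0.85990
φ = atan2(y, x) mod 360° = atan2(0.846, 0.154) = 79.6832°
|p|² = ρ² + z² = 0.85990² + 1.427² = 2.77576
κ = 2ρ / |p|² = 2×0.85990 / 2.77576 = 0.61958
θ = 2·atan2(ρ, z) = 2·atan2(0.85990, 1.427) = 1.08465 rad
ℓ = θ/κ = 1.08465/0.61958 = 1.75062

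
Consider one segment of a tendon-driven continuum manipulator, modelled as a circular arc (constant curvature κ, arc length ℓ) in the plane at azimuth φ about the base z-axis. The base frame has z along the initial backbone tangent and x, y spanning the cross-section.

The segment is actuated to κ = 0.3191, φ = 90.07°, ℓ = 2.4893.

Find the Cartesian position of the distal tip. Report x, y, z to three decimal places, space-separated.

θ = κ·ℓ = 0.3191 × 2.4893 = 0.79434 rad
ρ = (1 − cos θ)/κ = (1 − 0.70076)/0.3191 = 0.93777
z = sin θ / κ = 0.71340/0.3191 = 2.23566
x = ρ cos φ = 0.93777 × cos(90.07°) = -0.00115
y = ρ sin φ = 0.93777 × sin(90.07°) = 0.93777

-0.001 0.938 2.236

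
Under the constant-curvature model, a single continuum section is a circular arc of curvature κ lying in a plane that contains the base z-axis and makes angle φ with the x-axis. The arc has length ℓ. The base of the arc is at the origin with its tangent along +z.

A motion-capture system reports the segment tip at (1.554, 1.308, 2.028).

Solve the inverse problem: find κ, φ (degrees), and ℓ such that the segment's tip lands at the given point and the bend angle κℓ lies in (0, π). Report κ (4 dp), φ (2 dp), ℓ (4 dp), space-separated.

0.4931 40.09 3.1888

ρ = √(x²+y²) = √(1.554² + 1.308²) = 2.03120
φ = atan2(y, x) mod 360° = atan2(1.308, 1.554) = 40.0873°
|p|² = ρ² + z² = 2.03120² + 2.028² = 8.23856
κ = 2ρ / |p|² = 2×2.03120 / 8.23856 = 0.49310
θ = 2·atan2(ρ, z) = 2·atan2(2.03120, 2.028) = 1.57237 rad
ℓ = θ/κ = 1.57237/0.49310 = 3.18878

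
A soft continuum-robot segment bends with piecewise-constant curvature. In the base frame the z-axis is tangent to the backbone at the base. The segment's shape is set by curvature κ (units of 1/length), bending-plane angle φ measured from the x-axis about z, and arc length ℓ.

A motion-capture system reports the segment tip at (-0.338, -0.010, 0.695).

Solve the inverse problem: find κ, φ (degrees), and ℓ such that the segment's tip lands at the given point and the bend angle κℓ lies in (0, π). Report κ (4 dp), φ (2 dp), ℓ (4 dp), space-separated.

1.1321 181.69 0.8000

ρ = √(x²+y²) = √(-0.338² + -0.010²) = 0.33815
φ = atan2(y, x) mod 360° = atan2(-0.010, -0.338) = 181.6946°
|p|² = ρ² + z² = 0.33815² + 0.695² = 0.59737
κ = 2ρ / |p|² = 2×0.33815 / 0.59737 = 1.13212
θ = 2·atan2(ρ, z) = 2·atan2(0.33815, 0.695) = 0.90565 rad
ℓ = θ/κ = 0.90565/1.13212 = 0.79996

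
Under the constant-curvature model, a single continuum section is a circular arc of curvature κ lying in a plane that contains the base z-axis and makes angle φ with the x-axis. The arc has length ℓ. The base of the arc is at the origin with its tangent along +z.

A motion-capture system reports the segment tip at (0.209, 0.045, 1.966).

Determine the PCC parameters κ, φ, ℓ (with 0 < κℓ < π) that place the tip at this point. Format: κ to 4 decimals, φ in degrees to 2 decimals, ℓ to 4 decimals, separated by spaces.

0.1093 12.15 1.9815

ρ = √(x²+y²) = √(0.209² + 0.045²) = 0.21379
φ = atan2(y, x) mod 360° = atan2(0.045, 0.209) = 12.1509°
|p|² = ρ² + z² = 0.21379² + 1.966² = 3.91086
κ = 2ρ / |p|² = 2×0.21379 / 3.91086 = 0.10933
θ = 2·atan2(ρ, z) = 2·atan2(0.21379, 1.966) = 0.21664 rad
ℓ = θ/κ = 0.21664/0.10933 = 1.98146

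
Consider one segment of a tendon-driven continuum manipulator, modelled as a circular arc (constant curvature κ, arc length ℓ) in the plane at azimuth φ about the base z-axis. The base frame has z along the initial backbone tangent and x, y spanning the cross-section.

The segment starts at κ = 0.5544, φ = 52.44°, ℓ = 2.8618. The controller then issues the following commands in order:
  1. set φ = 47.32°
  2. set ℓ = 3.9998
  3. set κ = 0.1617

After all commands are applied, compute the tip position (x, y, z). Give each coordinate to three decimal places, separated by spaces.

0.847 0.918 3.727

initial: κ=0.5544, φ=52.44°, ℓ=2.8618
cmd 1: set φ=47.32° → (κ,φ,ℓ)=(0.5544,47.32°,2.8618) → tip=(1.2421,1.3470,1.8035)
cmd 2: set ℓ=3.9998 → (κ,φ,ℓ)=(0.5544,47.32°,3.9998) → tip=(1.9595,2.1250,1.4395)
cmd 3: set κ=0.1617 → (κ,φ,ℓ)=(0.1617,47.32°,3.9998) → tip=(0.8467,0.9182,3.7267)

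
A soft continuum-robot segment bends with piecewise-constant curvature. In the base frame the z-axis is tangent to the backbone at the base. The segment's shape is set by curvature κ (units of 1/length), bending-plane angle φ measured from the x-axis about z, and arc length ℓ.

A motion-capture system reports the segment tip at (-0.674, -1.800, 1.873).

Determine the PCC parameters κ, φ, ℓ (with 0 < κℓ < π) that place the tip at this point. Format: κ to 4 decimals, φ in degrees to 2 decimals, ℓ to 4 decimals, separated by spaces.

0.5337 249.47 2.9915

ρ = √(x²+y²) = √(-0.674² + -1.800²) = 1.92205
φ = atan2(y, x) mod 360° = atan2(-1.800, -0.674) = 249.4719°
|p|² = ρ² + z² = 1.92205² + 1.873² = 7.20241
κ = 2ρ / |p|² = 2×1.92205 / 7.20241 = 0.53372
θ = 2·atan2(ρ, z) = 2·atan2(1.92205, 1.873) = 1.59664 rad
ℓ = θ/κ = 1.59664/0.53372 = 2.99151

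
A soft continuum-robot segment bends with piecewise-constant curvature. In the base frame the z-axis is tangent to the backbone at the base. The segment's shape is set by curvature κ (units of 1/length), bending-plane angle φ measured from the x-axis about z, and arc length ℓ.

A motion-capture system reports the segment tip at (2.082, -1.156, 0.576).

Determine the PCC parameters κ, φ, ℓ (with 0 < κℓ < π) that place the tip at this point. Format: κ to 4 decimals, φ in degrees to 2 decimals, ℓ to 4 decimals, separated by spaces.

0.7934 330.96 3.3613

ρ = √(x²+y²) = √(2.082² + -1.156²) = 2.38140
φ = atan2(y, x) mod 360° = atan2(-1.156, 2.082) = 330.9594°
|p|² = ρ² + z² = 2.38140² + 0.576² = 6.00284
κ = 2ρ / |p|² = 2×2.38140 / 6.00284 = 0.79342
θ = 2·atan2(ρ, z) = 2·atan2(2.38140, 0.576) = 2.66696 rad
ℓ = θ/κ = 2.66696/0.79342 = 3.36133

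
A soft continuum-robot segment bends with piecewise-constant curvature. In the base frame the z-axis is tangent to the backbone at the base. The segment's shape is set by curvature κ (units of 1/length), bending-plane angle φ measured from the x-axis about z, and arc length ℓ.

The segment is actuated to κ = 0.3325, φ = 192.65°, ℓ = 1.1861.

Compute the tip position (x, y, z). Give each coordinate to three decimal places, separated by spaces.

-0.225 -0.051 1.156

θ = κ·ℓ = 0.3325 × 1.1861 = 0.39438 rad
ρ = (1 − cos θ)/κ = (1 − 0.92324)/0.3325 = 0.23087
z = sin θ / κ = 0.38423/0.3325 = 1.15559
x = ρ cos φ = 0.23087 × cos(192.65°) = -0.22527
y = ρ sin φ = 0.23087 × sin(192.65°) = -0.05056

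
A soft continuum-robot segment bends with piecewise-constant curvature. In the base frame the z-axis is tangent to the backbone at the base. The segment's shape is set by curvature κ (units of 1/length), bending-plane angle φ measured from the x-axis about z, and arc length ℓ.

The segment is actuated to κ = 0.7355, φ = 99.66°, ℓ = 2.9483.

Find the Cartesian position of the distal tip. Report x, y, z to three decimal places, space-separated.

-0.357 2.095 1.124

θ = κ·ℓ = 0.7355 × 2.9483 = 2.16847 rad
ρ = (1 − cos θ)/κ = (1 − -0.56272)/0.7355 = 2.12471
z = sin θ / κ = 0.82664/0.7355 = 1.12392
x = ρ cos φ = 2.12471 × cos(99.66°) = -0.35653
y = ρ sin φ = 2.12471 × sin(99.66°) = 2.09458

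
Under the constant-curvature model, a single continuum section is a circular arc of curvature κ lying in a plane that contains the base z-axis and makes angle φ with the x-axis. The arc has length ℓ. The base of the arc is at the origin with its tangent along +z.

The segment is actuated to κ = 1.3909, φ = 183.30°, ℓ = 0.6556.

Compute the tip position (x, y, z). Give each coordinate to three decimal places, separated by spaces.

θ = κ·ℓ = 1.3909 × 0.6556 = 0.91187 rad
ρ = (1 − cos θ)/κ = (1 − 0.61227)/1.3909 = 0.27877
z = sin θ / κ = 0.79065/1.3909 = 0.56845
x = ρ cos φ = 0.27877 × cos(183.30°) = -0.27830
y = ρ sin φ = 0.27877 × sin(183.30°) = -0.01605

-0.278 -0.016 0.568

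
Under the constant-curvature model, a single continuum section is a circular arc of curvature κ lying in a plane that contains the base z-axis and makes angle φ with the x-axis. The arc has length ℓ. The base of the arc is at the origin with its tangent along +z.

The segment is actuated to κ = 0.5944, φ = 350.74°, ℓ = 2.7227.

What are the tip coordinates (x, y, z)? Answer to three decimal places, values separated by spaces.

θ = κ·ℓ = 0.5944 × 2.7227 = 1.61837 rad
ρ = (1 − cos θ)/κ = (1 − -0.04756)/0.5944 = 1.76238
z = sin θ / κ = 0.99887/0.5944 = 1.68047
x = ρ cos φ = 1.76238 × cos(350.74°) = 1.73941
y = ρ sin φ = 1.76238 × sin(350.74°) = -0.28359

1.739 -0.284 1.680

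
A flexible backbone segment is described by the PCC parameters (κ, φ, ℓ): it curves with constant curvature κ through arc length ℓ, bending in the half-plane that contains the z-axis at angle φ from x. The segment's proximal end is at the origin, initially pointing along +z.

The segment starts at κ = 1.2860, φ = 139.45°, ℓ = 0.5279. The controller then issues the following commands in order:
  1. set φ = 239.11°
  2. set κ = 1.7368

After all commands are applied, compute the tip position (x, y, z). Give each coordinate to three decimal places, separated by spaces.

initial: κ=1.2860, φ=139.45°, ℓ=0.5279
cmd 1: set φ=239.11° → (κ,φ,ℓ)=(1.2860,239.11°,0.5279) → tip=(-0.0885,-0.1480,0.4883)
cmd 2: set κ=1.7368 → (κ,φ,ℓ)=(1.7368,239.11°,0.5279) → tip=(-0.1158,-0.1935,0.4570)

-0.116 -0.194 0.457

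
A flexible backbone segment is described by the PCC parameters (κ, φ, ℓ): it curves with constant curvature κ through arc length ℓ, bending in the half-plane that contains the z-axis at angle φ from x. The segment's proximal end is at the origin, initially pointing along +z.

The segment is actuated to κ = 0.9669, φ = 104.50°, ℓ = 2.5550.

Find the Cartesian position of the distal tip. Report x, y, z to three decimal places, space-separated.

-0.462 1.785 0.643

θ = κ·ℓ = 0.9669 × 2.5550 = 2.47043 rad
ρ = (1 − cos θ)/κ = (1 − -0.78310)/0.9669 = 1.84414
z = sin θ / κ = 0.62190/0.9669 = 0.64319
x = ρ cos φ = 1.84414 × cos(104.50°) = -0.46174
y = ρ sin φ = 1.84414 × sin(104.50°) = 1.78540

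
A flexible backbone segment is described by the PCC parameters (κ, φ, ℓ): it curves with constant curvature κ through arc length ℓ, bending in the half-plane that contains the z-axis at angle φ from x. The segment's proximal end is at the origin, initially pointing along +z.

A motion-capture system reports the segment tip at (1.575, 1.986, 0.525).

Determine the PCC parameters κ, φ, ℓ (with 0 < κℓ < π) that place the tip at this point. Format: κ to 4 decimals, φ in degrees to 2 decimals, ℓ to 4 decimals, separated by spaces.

0.7566 51.58 3.6125

ρ = √(x²+y²) = √(1.575² + 1.986²) = 2.53472
φ = atan2(y, x) mod 360° = atan2(1.986, 1.575) = 51.5838°
|p|² = ρ² + z² = 2.53472² + 0.525² = 6.70045
κ = 2ρ / |p|² = 2×2.53472 / 6.70045 = 0.75658
θ = 2·atan2(ρ, z) = 2·atan2(2.53472, 0.525) = 2.73312 rad
ℓ = θ/κ = 2.73312/0.75658 = 3.61245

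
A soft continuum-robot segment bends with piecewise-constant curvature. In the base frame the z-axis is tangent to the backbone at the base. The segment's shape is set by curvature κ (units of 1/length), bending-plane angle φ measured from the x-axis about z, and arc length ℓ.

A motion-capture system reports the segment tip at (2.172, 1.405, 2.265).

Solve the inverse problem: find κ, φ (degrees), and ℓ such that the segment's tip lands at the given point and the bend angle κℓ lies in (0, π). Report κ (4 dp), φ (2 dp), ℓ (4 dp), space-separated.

ρ = √(x²+y²) = √(2.172² + 1.405²) = 2.58681
φ = atan2(y, x) mod 360° = atan2(1.405, 2.172) = 32.8976°
|p|² = ρ² + z² = 2.58681² + 2.265² = 11.82183
κ = 2ρ / |p|² = 2×2.58681 / 11.82183 = 0.43763
θ = 2·atan2(ρ, z) = 2·atan2(2.58681, 2.265) = 1.70326 rad
ℓ = θ/κ = 1.70326/0.43763 = 3.89198

0.4376 32.90 3.8920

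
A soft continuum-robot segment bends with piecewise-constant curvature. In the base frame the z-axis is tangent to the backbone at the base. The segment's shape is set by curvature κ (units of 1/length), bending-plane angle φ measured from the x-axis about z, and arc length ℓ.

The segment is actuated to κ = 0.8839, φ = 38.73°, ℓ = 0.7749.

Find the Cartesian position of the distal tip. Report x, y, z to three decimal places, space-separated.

θ = κ·ℓ = 0.8839 × 0.7749 = 0.68493 rad
ρ = (1 − cos θ)/κ = (1 − 0.77446)/0.8839 = 0.25516
z = sin θ / κ = 0.63262/0.8839 = 0.71572
x = ρ cos φ = 0.25516 × cos(38.73°) = 0.19905
y = ρ sin φ = 0.25516 × sin(38.73°) = 0.15964

0.199 0.160 0.716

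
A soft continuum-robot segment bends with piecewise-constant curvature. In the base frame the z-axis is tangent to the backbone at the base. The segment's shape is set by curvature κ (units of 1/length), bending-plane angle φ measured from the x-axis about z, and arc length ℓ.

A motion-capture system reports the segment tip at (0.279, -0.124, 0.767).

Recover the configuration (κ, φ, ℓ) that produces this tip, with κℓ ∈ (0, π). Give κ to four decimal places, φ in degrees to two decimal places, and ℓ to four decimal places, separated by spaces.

ρ = √(x²+y²) = √(0.279² + -0.124²) = 0.30531
φ = atan2(y, x) mod 360° = atan2(-0.124, 0.279) = 336.0375°
|p|² = ρ² + z² = 0.30531² + 0.767² = 0.68151
κ = 2ρ / |p|² = 2×0.30531 / 0.68151 = 0.89600
θ = 2·atan2(ρ, z) = 2·atan2(0.30531, 0.767) = 0.75767 rad
ℓ = θ/κ = 0.75767/0.89600 = 0.84562

0.8960 336.04 0.8456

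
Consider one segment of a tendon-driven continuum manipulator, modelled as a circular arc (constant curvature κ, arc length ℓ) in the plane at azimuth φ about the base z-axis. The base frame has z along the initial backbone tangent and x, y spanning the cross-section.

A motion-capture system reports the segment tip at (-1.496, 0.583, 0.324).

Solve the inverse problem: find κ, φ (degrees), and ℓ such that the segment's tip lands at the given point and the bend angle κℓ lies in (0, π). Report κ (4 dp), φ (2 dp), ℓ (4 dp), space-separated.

1.1969 158.71 2.2920

ρ = √(x²+y²) = √(-1.496² + 0.583²) = 1.60559
φ = atan2(y, x) mod 360° = atan2(0.583, -1.496) = 158.7088°
|p|² = ρ² + z² = 1.60559² + 0.324² = 2.68288
κ = 2ρ / |p|² = 2×1.60559 / 2.68288 = 1.19691
θ = 2·atan2(ρ, z) = 2·atan2(1.60559, 0.324) = 2.74335 rad
ℓ = θ/κ = 2.74335/1.19691 = 2.29202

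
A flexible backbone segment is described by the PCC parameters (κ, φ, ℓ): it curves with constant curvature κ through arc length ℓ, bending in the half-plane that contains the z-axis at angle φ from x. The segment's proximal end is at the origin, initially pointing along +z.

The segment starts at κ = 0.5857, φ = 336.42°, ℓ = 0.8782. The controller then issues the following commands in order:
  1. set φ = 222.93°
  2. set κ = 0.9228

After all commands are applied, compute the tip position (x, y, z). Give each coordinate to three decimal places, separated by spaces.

-0.247 -0.229 0.785

initial: κ=0.5857, φ=336.42°, ℓ=0.8782
cmd 1: set φ=222.93° → (κ,φ,ℓ)=(0.5857,222.93°,0.8782) → tip=(-0.1618,-0.1505,0.8400)
cmd 2: set κ=0.9228 → (κ,φ,ℓ)=(0.9228,222.93°,0.8782) → tip=(-0.2466,-0.2294,0.7852)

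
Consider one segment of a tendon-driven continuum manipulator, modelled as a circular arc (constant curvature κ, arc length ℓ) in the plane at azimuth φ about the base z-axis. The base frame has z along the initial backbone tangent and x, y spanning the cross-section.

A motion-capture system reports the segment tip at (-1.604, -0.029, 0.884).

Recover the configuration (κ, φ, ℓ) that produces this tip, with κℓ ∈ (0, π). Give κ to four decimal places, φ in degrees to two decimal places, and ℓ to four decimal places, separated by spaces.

0.9563 181.04 2.2318

ρ = √(x²+y²) = √(-1.604² + -0.029²) = 1.60426
φ = atan2(y, x) mod 360° = atan2(-0.029, -1.604) = 181.0358°
|p|² = ρ² + z² = 1.60426² + 0.884² = 3.35511
κ = 2ρ / |p|² = 2×1.60426 / 3.35511 = 0.95631
θ = 2·atan2(ρ, z) = 2·atan2(1.60426, 0.884) = 2.13432 rad
ℓ = θ/κ = 2.13432/0.95631 = 2.23183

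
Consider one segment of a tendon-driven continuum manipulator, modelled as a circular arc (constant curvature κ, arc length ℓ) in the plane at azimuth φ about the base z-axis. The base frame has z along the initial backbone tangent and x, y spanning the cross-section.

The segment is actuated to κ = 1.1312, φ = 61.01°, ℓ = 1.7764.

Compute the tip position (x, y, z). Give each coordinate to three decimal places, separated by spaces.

θ = κ·ℓ = 1.1312 × 1.7764 = 2.00946 rad
ρ = (1 − cos θ)/κ = (1 − -0.42473)/1.1312 = 1.25949
z = sin θ / κ = 0.90532/1.1312 = 0.80032
x = ρ cos φ = 1.25949 × cos(61.01°) = 0.61042
y = ρ sin φ = 1.25949 × sin(61.01°) = 1.10168

0.610 1.102 0.800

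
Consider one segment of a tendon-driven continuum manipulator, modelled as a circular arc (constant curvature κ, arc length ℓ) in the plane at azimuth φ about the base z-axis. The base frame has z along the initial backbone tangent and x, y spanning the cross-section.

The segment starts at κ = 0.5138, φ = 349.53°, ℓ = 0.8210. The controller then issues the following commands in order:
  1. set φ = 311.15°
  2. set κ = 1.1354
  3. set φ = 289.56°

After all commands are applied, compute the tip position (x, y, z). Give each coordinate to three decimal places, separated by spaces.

initial: κ=0.5138, φ=349.53°, ℓ=0.8210
cmd 1: set φ=311.15° → (κ,φ,ℓ)=(0.5138,311.15°,0.8210) → tip=(0.1123,-0.1285,0.7969)
cmd 2: set κ=1.1354 → (κ,φ,ℓ)=(1.1354,311.15°,0.8210) → tip=(0.2341,-0.2679,0.7072)
cmd 3: set φ=289.56° → (κ,φ,ℓ)=(1.1354,289.56°,0.8210) → tip=(0.1191,-0.3352,0.7072)

0.119 -0.335 0.707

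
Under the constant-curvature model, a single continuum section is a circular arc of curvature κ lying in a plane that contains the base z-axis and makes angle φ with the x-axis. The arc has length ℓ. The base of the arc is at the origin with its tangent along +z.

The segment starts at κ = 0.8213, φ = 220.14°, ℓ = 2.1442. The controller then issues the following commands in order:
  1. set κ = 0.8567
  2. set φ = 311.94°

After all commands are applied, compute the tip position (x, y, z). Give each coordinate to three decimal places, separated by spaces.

initial: κ=0.8213, φ=220.14°, ℓ=2.1442
cmd 1: set κ=0.8567 → (κ,φ,ℓ)=(0.8567,220.14°,2.1442) → tip=(-1.1270,-0.9504,1.1262)
cmd 2: set φ=311.94° → (κ,φ,ℓ)=(0.8567,311.94°,2.1442) → tip=(0.9853,-1.0966,1.1262)

0.985 -1.097 1.126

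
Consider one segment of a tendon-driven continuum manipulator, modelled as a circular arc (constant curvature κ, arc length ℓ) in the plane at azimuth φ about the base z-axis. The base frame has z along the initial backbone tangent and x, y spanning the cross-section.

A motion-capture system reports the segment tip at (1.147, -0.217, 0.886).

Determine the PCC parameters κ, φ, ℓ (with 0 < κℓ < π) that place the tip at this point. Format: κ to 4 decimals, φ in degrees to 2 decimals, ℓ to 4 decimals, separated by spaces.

ρ = √(x²+y²) = √(1.147² + -0.217²) = 1.16735
φ = atan2(y, x) mod 360° = atan2(-0.217, 1.147) = 349.2869°
|p|² = ρ² + z² = 1.16735² + 0.886² = 2.14769
κ = 2ρ / |p|² = 2×1.16735 / 2.14769 = 1.08707
θ = 2·atan2(ρ, z) = 2·atan2(1.16735, 0.886) = 1.84314 rad
ℓ = θ/κ = 1.84314/1.08707 = 1.69551

1.0871 349.29 1.6955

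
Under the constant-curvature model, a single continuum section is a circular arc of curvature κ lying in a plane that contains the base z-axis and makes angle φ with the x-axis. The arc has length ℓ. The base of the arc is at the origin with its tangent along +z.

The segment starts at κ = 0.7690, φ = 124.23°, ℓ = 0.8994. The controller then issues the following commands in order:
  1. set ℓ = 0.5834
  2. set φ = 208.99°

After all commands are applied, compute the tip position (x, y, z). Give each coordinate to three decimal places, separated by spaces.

-0.113 -0.062 0.564

initial: κ=0.7690, φ=124.23°, ℓ=0.8994
cmd 1: set ℓ=0.5834 → (κ,φ,ℓ)=(0.7690,124.23°,0.5834) → tip=(-0.0724,0.1064,0.5640)
cmd 2: set φ=208.99° → (κ,φ,ℓ)=(0.7690,208.99°,0.5834) → tip=(-0.1126,-0.0624,0.5640)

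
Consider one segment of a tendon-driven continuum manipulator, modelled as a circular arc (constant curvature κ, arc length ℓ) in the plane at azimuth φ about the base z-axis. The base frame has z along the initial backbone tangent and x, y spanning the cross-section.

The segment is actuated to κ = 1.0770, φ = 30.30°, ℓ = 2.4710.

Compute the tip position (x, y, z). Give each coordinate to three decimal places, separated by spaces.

1.513 0.884 0.429

θ = κ·ℓ = 1.0770 × 2.4710 = 2.66127 rad
ρ = (1 − cos θ)/κ = (1 − -0.88684)/1.0770 = 1.75194
z = sin θ / κ = 0.46207/1.0770 = 0.42903
x = ρ cos φ = 1.75194 × cos(30.30°) = 1.51262
y = ρ sin φ = 1.75194 × sin(30.30°) = 0.88390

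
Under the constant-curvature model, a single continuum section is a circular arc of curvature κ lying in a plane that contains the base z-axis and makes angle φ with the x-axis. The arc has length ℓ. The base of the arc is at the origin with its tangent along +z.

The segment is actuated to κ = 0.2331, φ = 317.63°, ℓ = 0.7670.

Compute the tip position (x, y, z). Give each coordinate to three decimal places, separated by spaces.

θ = κ·ℓ = 0.2331 × 0.7670 = 0.17879 rad
ρ = (1 − cos θ)/κ = (1 − 0.98406)/0.2331 = 0.06838
z = sin θ / κ = 0.17784/0.2331 = 0.76292
x = ρ cos φ = 0.06838 × cos(317.63°) = 0.05052
y = ρ sin φ = 0.06838 × sin(317.63°) = -0.04608

0.051 -0.046 0.763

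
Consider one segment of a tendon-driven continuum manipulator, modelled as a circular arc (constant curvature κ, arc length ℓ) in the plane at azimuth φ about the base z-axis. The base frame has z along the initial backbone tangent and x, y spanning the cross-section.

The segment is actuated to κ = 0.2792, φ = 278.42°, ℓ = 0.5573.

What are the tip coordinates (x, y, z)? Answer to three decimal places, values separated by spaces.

0.006 -0.043 0.555

θ = κ·ℓ = 0.2792 × 0.5573 = 0.15560 rad
ρ = (1 − cos θ)/κ = (1 − 0.98792)/0.2792 = 0.04327
z = sin θ / κ = 0.15497/0.2792 = 0.55505
x = ρ cos φ = 0.04327 × cos(278.42°) = 0.00634
y = ρ sin φ = 0.04327 × sin(278.42°) = -0.04280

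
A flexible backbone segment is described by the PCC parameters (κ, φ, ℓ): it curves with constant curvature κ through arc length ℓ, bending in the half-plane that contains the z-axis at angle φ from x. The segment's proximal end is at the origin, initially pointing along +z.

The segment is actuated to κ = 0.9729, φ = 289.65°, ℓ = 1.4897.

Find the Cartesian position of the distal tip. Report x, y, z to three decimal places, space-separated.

0.304 -0.851 1.020

θ = κ·ℓ = 0.9729 × 1.4897 = 1.44933 rad
ρ = (1 − cos θ)/κ = (1 − 0.12117)/0.9729 = 0.90331
z = sin θ / κ = 0.99263/0.9729 = 1.02028
x = ρ cos φ = 0.90331 × cos(289.65°) = 0.30376
y = ρ sin φ = 0.90331 × sin(289.65°) = -0.85071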